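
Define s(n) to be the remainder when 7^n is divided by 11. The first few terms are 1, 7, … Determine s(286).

We have s(0) = 1,  s(1) = 7,  s(2) = 5,  s(3) = 2,  s(4) = 3,  s(5) = 10,  s(6) = 4,  s(7) = 6,  s(8) = 9,  s(9) = 8,  s(10) = 1.
The sequence repeats with period 10.
So s(286) = s(0 + ((286-0) mod 10)) = s(6) = 4.

4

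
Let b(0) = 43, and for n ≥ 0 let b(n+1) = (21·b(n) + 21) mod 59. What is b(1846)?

Computing terms: b(0) = 43, b(1) = 39, b(2) = 14, b(3) = 20, b(4) = 28, b(5) = 19, b(6) = 7, b(7) = 50, b(8) = 9, b(9) = 33, b(10) = 6, b(11) = 29, b(12) = 40, b(13) = 35, b(14) = 48, b(15) = 26, b(16) = 36, b(17) = 10, b(18) = 54, b(19) = 34, b(20) = 27, b(21) = 57, b(22) = 38, b(23) = 52, b(24) = 51, b(25) = 30, b(26) = 2, b(27) = 4, b(28) = 46, b(29) = 43.
Since b(29) = b(0) = 43, the sequence is periodic with period 29.
So b(1846) = b(0 + ((1846-0) mod 29)) = b(19) = 34.

34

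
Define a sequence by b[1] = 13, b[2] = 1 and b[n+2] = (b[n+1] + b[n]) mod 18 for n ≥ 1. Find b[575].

7

We have b[1] = 13,  b[2] = 1,  b[3] = 14,  b[4] = 15,  b[5] = 11,  b[6] = 8,  b[7] = 1,  b[8] = 9,  b[9] = 10,  b[10] = 1,  b[11] = 11,  b[12] = 12,  b[13] = 5,  b[14] = 17,  b[15] = 4,  b[16] = 3,  b[17] = 7,  b[18] = 10,  b[19] = 17,  b[20] = 9,  b[21] = 8,  b[22] = 17,  b[23] = 7,  b[24] = 6,  b[25] = 13,  b[26] = 1.
Since (b[25], b[26]) = (b[1], b[2]) = (13, 1) (two consecutive terms determine the rest), the sequence is periodic with period 24.
So b[575] = b[1 + ((575-1) mod 24)] = b[23] = 7.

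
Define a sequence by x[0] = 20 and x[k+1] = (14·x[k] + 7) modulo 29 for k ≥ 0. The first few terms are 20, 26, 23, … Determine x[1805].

16

We have x[0] = 20, x[1] = 26, x[2] = 23, x[3] = 10, x[4] = 2, x[5] = 6, x[6] = 4, x[7] = 5, x[8] = 19, x[9] = 12, x[10] = 1, x[11] = 21, x[12] = 11, x[13] = 16, x[14] = 28, x[15] = 22, x[16] = 25, x[17] = 9, x[18] = 17, x[19] = 13, x[20] = 15, x[21] = 14, x[22] = 0, x[23] = 7, x[24] = 18, x[25] = 27, x[26] = 8, x[27] = 3, x[28] = 20.
The sequence repeats with period 28.
So x[1805] = x[0 + ((1805-0) mod 28)] = x[13] = 16.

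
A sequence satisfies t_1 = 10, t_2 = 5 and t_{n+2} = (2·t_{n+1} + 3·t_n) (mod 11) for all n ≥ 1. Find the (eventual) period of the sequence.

We have t_1 = 10; t_2 = 5; t_3 = 7; t_4 = 7; t_5 = 2; t_6 = 3; t_7 = 1; t_8 = 0; t_9 = 3; t_{10} = 6; t_{11} = 10; t_{12} = 5.
Since (t_{11}, t_{12}) = (t_1, t_2) = (10, 5) (two consecutive terms determine the rest), the sequence is periodic with period 10.

10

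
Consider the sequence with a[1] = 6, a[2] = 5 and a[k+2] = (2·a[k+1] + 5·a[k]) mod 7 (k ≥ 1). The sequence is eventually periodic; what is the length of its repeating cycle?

24

Listing terms: a[1] = 6, a[2] = 5, a[3] = 5, a[4] = 0, a[5] = 4, a[6] = 1, a[7] = 1, a[8] = 0, a[9] = 5, a[10] = 3, a[11] = 3, a[12] = 0, a[13] = 1, a[14] = 2, a[15] = 2, a[16] = 0, a[17] = 3, a[18] = 6, a[19] = 6, a[20] = 0, a[21] = 2, a[22] = 4, a[23] = 4, a[24] = 0, a[25] = 6, a[26] = 5.
Since (a[25], a[26]) = (a[1], a[2]) = (6, 5) (two consecutive terms determine the rest), the sequence is periodic with period 24.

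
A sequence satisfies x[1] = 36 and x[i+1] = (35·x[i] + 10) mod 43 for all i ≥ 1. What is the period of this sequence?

7

Listing terms: x[1] = 36, x[2] = 23, x[3] = 41, x[4] = 26, x[5] = 17, x[6] = 3, x[7] = 29, x[8] = 36.
Since x[8] = x[1] = 36, the sequence is periodic with period 7.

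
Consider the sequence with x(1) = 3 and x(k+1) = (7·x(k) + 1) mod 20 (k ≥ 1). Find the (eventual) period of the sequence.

4

Computing terms: x(1) = 3; x(2) = 2; x(3) = 15; x(4) = 6; x(5) = 3.
Since x(5) = x(1) = 3, the sequence is periodic with period 4.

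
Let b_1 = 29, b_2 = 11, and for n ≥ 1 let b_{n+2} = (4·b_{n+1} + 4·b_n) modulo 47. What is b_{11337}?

27

Computing terms: b_1 = 29, b_2 = 11, b_3 = 19, b_4 = 26, b_5 = 39, b_6 = 25, b_7 = 21, b_8 = 43, b_9 = 21, b_{10} = 21, b_{11} = 27, b_{12} = 4, b_{13} = 30, b_{14} = 42, b_{15} = 6, b_{16} = 4, b_{17} = 40, b_{18} = 35, b_{19} = 18, b_{20} = 24, b_{21} = 27, b_{22} = 16, b_{23} = 31, b_{24} = 0, b_{25} = 30, b_{26} = 26, b_{27} = 36, b_{28} = 13, b_{29} = 8, b_{30} = 37, b_{31} = 39, b_{32} = 22, b_{33} = 9, b_{34} = 30, b_{35} = 15, b_{36} = 39, b_{37} = 28, b_{38} = 33, b_{39} = 9, b_{40} = 27, b_{41} = 3, b_{42} = 26, b_{43} = 22, b_{44} = 4, b_{45} = 10, b_{46} = 9, b_{47} = 29, b_{48} = 11.
Since (b_{47}, b_{48}) = (b_1, b_2) = (29, 11) (two consecutive terms determine the rest), the sequence is periodic with period 46.
So b_{11337} = b_{1 + ((11337-1) mod 46)} = b_{21} = 27.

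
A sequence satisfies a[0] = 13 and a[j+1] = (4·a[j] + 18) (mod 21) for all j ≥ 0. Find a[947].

Listing terms: a[0] = 13,  a[1] = 7,  a[2] = 4,  a[3] = 13.
Since a[3] = a[0] = 13, the sequence is periodic with period 3.
(947 - 0) mod 3 = 2, so a[947] = a[2] = 4.

4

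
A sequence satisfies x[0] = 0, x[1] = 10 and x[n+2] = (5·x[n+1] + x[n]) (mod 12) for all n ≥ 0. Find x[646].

10

Computing terms: x[0] = 0,  x[1] = 10,  x[2] = 2,  x[3] = 8,  x[4] = 6,  x[5] = 2,  x[6] = 4,  x[7] = 10,  x[8] = 6,  x[9] = 4,  x[10] = 2,  x[11] = 2,  x[12] = 0,  x[13] = 2,  x[14] = 10,  x[15] = 4,  x[16] = 6,  x[17] = 10,  x[18] = 8,  x[19] = 2,  x[20] = 6,  x[21] = 8,  x[22] = 10,  x[23] = 10,  x[24] = 0,  x[25] = 10.
Since (x[24], x[25]) = (x[0], x[1]) = (0, 10) (two consecutive terms determine the rest), the sequence is periodic with period 24.
(646 - 0) mod 24 = 22, so x[646] = x[22] = 10.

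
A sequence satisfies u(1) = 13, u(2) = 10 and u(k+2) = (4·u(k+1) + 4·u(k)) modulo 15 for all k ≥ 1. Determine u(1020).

12

Computing terms: u(1) = 13; u(2) = 10; u(3) = 2; u(4) = 3; u(5) = 5; u(6) = 2; u(7) = 13; u(8) = 0; u(9) = 7; u(10) = 13; u(11) = 5; u(12) = 12; u(13) = 8; u(14) = 5; u(15) = 7; u(16) = 3; u(17) = 10; u(18) = 7; u(19) = 8; u(20) = 0; u(21) = 2; u(22) = 8; u(23) = 10; u(24) = 12; u(25) = 13; u(26) = 10.
Since (u(25), u(26)) = (u(1), u(2)) = (13, 10) (two consecutive terms determine the rest), the sequence is periodic with period 24.
So u(1020) = u(1 + ((1020-1) mod 24)) = u(12) = 12.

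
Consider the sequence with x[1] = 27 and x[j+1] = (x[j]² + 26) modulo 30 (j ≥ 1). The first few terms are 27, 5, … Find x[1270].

We have x[1] = 27,  x[2] = 5,  x[3] = 21,  x[4] = 17,  x[5] = 15,  x[6] = 11,  x[7] = 27.
Since x[7] = x[1] = 27, the sequence is periodic with period 6.
(1270 - 1) mod 6 = 3, so x[1270] = x[4] = 17.

17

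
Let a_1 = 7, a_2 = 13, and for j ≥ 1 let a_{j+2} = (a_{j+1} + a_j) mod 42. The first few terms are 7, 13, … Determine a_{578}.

a_1 = 7, a_2 = 13, a_3 = 20, a_4 = 33, a_5 = 11, a_6 = 2, a_7 = 13, a_8 = 15, a_9 = 28, a_{10} = 1, a_{11} = 29, a_{12} = 30, a_{13} = 17, a_{14} = 5, a_{15} = 22, a_{16} = 27, a_{17} = 7, a_{18} = 34, a_{19} = 41, a_{20} = 33, a_{21} = 32, a_{22} = 23, a_{23} = 13, a_{24} = 36, a_{25} = 7, a_{26} = 1, a_{27} = 8, a_{28} = 9, a_{29} = 17, a_{30} = 26, a_{31} = 1, a_{32} = 27, a_{33} = 28, a_{34} = 13, a_{35} = 41, a_{36} = 12, a_{37} = 11, a_{38} = 23, a_{39} = 34, a_{40} = 15, a_{41} = 7, a_{42} = 22, a_{43} = 29, a_{44} = 9, a_{45} = 38, a_{46} = 5, a_{47} = 1, a_{48} = 6, a_{49} = 7, a_{50} = 13.
The sequence repeats with period 48.
(578 - 1) mod 48 = 1, so a_{578} = a_2 = 13.

13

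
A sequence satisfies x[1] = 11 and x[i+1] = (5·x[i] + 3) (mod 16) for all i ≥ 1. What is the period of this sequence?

16

Computing terms: x[1] = 11,  x[2] = 10,  x[3] = 5,  x[4] = 12,  x[5] = 15,  x[6] = 14,  x[7] = 9,  x[8] = 0,  x[9] = 3,  x[10] = 2,  x[11] = 13,  x[12] = 4,  x[13] = 7,  x[14] = 6,  x[15] = 1,  x[16] = 8,  x[17] = 11.
The sequence repeats with period 16.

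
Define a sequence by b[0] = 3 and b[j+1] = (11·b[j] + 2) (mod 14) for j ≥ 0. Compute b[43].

b[0] = 3; b[1] = 7; b[2] = 9; b[3] = 3.
Since b[3] = b[0] = 3, the sequence is periodic with period 3.
So b[43] = b[0 + ((43-0) mod 3)] = b[1] = 7.

7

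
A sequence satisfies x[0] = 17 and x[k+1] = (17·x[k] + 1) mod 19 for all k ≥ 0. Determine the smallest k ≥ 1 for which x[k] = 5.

We have x[0] = 17; x[1] = 5; x[2] = 10; x[3] = 0; x[4] = 1; x[5] = 18; x[6] = 3; x[7] = 14; x[8] = 11; x[9] = 17.
Since x[9] = x[0] = 17, the sequence is periodic with period 9.
The value 5 first appears (with k ≥ 1) at x[1].

1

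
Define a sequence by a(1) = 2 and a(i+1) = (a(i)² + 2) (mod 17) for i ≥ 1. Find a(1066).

11

Computing terms: a(1) = 2,  a(2) = 6,  a(3) = 4,  a(4) = 1,  a(5) = 3,  a(6) = 11,  a(7) = 4.
Since a(7) = a(3) = 4, the sequence is eventually periodic: after a pre-period of length 2 it cycles with period 4.
For i ≥ 3, a(i) depends only on (i - 3) mod 4. (1066 - 3) mod 4 = 3, so a(1066) = a(6) = 11.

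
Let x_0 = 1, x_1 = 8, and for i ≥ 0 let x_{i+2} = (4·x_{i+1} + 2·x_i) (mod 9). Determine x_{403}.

8

Listing terms: x_0 = 1, x_1 = 8, x_2 = 7, x_3 = 8, x_4 = 1, x_5 = 2, x_6 = 1, x_7 = 8.
Since (x_6, x_7) = (x_0, x_1) = (1, 8) (two consecutive terms determine the rest), the sequence is periodic with period 6.
So x_{403} = x_{0 + ((403-0) mod 6)} = x_1 = 8.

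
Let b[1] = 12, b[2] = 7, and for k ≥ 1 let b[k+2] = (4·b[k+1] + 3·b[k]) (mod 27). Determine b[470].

13

Computing terms: b[1] = 12,  b[2] = 7,  b[3] = 10,  b[4] = 7,  b[5] = 4,  b[6] = 10,  b[7] = 25,  b[8] = 22,  b[9] = 1,  b[10] = 16,  b[11] = 13,  b[12] = 19,  b[13] = 7,  b[14] = 4.
Since (b[13], b[14]) = (b[4], b[5]) = (7, 4) (two consecutive terms determine the rest), the sequence is eventually periodic: after a pre-period of length 3 it cycles with period 9.
For k ≥ 4, b[k] depends only on (k - 4) mod 9. (470 - 4) mod 9 = 7, so b[470] = b[11] = 13.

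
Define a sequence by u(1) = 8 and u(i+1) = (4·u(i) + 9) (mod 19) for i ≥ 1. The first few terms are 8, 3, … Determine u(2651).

1

u(1) = 8,  u(2) = 3,  u(3) = 2,  u(4) = 17,  u(5) = 1,  u(6) = 13,  u(7) = 4,  u(8) = 6,  u(9) = 14,  u(10) = 8.
Since u(10) = u(1) = 8, the sequence is periodic with period 9.
(2651 - 1) mod 9 = 4, so u(2651) = u(5) = 1.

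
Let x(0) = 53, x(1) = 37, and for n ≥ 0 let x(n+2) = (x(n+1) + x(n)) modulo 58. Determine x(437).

We have x(0) = 53; x(1) = 37; x(2) = 32; x(3) = 11; x(4) = 43; x(5) = 54; x(6) = 39; x(7) = 35; x(8) = 16; x(9) = 51; x(10) = 9; x(11) = 2; x(12) = 11; x(13) = 13; x(14) = 24; x(15) = 37; x(16) = 3; x(17) = 40; x(18) = 43; x(19) = 25; x(20) = 10; x(21) = 35; x(22) = 45; x(23) = 22; x(24) = 9; x(25) = 31; x(26) = 40; x(27) = 13; x(28) = 53; x(29) = 8; x(30) = 3; x(31) = 11; x(32) = 14; x(33) = 25; x(34) = 39; x(35) = 6; x(36) = 45; x(37) = 51; x(38) = 38; x(39) = 31; x(40) = 11; x(41) = 42; x(42) = 53; x(43) = 37.
Since (x(42), x(43)) = (x(0), x(1)) = (53, 37) (two consecutive terms determine the rest), the sequence is periodic with period 42.
So x(437) = x(0 + ((437-0) mod 42)) = x(17) = 40.

40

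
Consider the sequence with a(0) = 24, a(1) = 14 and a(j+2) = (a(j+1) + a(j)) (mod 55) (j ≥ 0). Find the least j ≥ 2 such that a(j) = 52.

a(0) = 24, a(1) = 14, a(2) = 38, a(3) = 52, a(4) = 35, a(5) = 32, a(6) = 12, a(7) = 44, a(8) = 1, a(9) = 45, a(10) = 46, a(11) = 36, a(12) = 27, a(13) = 8, a(14) = 35, a(15) = 43, a(16) = 23, a(17) = 11, a(18) = 34, a(19) = 45, a(20) = 24, a(21) = 14.
The sequence repeats with period 20.
The value 52 first appears (with j ≥ 2) at a(3).

3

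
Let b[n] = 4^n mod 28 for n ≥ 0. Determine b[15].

We have b[0] = 1,  b[1] = 4,  b[2] = 16,  b[3] = 8,  b[4] = 4.
Since b[4] = b[1] = 4, the sequence is eventually periodic: after a pre-period of length 1 it cycles with period 3.
For n ≥ 1, b[n] depends only on (n - 1) mod 3. (15 - 1) mod 3 = 2, so b[15] = b[3] = 8.

8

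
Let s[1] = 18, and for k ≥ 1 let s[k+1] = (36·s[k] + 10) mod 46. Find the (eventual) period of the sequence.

11

Computing terms: s[1] = 18, s[2] = 14, s[3] = 8, s[4] = 22, s[5] = 20, s[6] = 40, s[7] = 24, s[8] = 0, s[9] = 10, s[10] = 2, s[11] = 36, s[12] = 18.
Since s[12] = s[1] = 18, the sequence is periodic with period 11.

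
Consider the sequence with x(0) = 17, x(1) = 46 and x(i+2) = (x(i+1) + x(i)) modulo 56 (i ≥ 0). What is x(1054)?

x(0) = 17,  x(1) = 46,  x(2) = 7,  x(3) = 53,  x(4) = 4,  x(5) = 1,  x(6) = 5,  x(7) = 6,  x(8) = 11,  x(9) = 17,  x(10) = 28,  x(11) = 45,  x(12) = 17,  x(13) = 6,  x(14) = 23,  x(15) = 29,  x(16) = 52,  x(17) = 25,  x(18) = 21,  x(19) = 46,  x(20) = 11,  x(21) = 1,  x(22) = 12,  x(23) = 13,  x(24) = 25,  x(25) = 38,  x(26) = 7,  x(27) = 45,  x(28) = 52,  x(29) = 41,  x(30) = 37,  x(31) = 22,  x(32) = 3,  x(33) = 25,  x(34) = 28,  x(35) = 53,  x(36) = 25,  x(37) = 22,  x(38) = 47,  x(39) = 13,  x(40) = 4,  x(41) = 17,  x(42) = 21,  x(43) = 38,  x(44) = 3,  x(45) = 41,  x(46) = 44,  x(47) = 29,  x(48) = 17,  x(49) = 46.
The sequence repeats with period 48.
(1054 - 0) mod 48 = 46, so x(1054) = x(46) = 44.

44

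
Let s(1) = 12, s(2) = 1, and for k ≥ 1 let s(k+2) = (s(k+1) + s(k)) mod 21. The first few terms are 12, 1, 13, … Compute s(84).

Computing terms: s(1) = 12, s(2) = 1, s(3) = 13, s(4) = 14, s(5) = 6, s(6) = 20, s(7) = 5, s(8) = 4, s(9) = 9, s(10) = 13, s(11) = 1, s(12) = 14, s(13) = 15, s(14) = 8, s(15) = 2, s(16) = 10, s(17) = 12, s(18) = 1.
The sequence repeats with period 16.
(84 - 1) mod 16 = 3, so s(84) = s(4) = 14.

14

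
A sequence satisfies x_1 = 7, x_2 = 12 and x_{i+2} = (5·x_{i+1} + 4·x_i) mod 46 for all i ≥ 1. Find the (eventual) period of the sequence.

22

We have x_1 = 7,  x_2 = 12,  x_3 = 42,  x_4 = 28,  x_5 = 32,  x_6 = 42,  x_7 = 16,  x_8 = 18,  x_9 = 16,  x_{10} = 14,  x_{11} = 42,  x_{12} = 36,  x_{13} = 26,  x_{14} = 44,  x_{15} = 2,  x_{16} = 2,  x_{17} = 18,  x_{18} = 6,  x_{19} = 10,  x_{20} = 28,  x_{21} = 42,  x_{22} = 0,  x_{23} = 30,  x_{24} = 12,  x_{25} = 42.
Since (x_{24}, x_{25}) = (x_2, x_3) = (12, 42) (two consecutive terms determine the rest), the sequence is eventually periodic: after a pre-period of length 1 it cycles with period 22.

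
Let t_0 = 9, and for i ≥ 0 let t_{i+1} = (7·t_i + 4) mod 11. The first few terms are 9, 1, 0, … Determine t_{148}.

Computing terms: t_0 = 9, t_1 = 1, t_2 = 0, t_3 = 4, t_4 = 10, t_5 = 8, t_6 = 5, t_7 = 6, t_8 = 2, t_9 = 7, t_{10} = 9.
The sequence repeats with period 10.
(148 - 0) mod 10 = 8, so t_{148} = t_8 = 2.

2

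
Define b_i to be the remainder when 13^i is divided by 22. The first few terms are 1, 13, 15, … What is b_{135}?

We have b_0 = 1, b_1 = 13, b_2 = 15, b_3 = 19, b_4 = 5, b_5 = 21, b_6 = 9, b_7 = 7, b_8 = 3, b_9 = 17, b_{10} = 1.
The sequence repeats with period 10.
So b_{135} = b_{0 + ((135-0) mod 10)} = b_5 = 21.

21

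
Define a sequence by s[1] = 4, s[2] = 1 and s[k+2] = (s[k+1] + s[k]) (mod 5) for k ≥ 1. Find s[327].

3

Computing terms: s[1] = 4, s[2] = 1, s[3] = 0, s[4] = 1, s[5] = 1, s[6] = 2, s[7] = 3, s[8] = 0, s[9] = 3, s[10] = 3, s[11] = 1, s[12] = 4, s[13] = 0, s[14] = 4, s[15] = 4, s[16] = 3, s[17] = 2, s[18] = 0, s[19] = 2, s[20] = 2, s[21] = 4, s[22] = 1.
Since (s[21], s[22]) = (s[1], s[2]) = (4, 1) (two consecutive terms determine the rest), the sequence is periodic with period 20.
(327 - 1) mod 20 = 6, so s[327] = s[7] = 3.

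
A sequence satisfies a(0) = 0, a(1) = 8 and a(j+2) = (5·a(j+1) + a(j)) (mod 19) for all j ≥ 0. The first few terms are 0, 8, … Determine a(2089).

We have a(0) = 0, a(1) = 8, a(2) = 2, a(3) = 18, a(4) = 16, a(5) = 3, a(6) = 12, a(7) = 6, a(8) = 4, a(9) = 7, a(10) = 1, a(11) = 12, a(12) = 4, a(13) = 13, a(14) = 12, a(15) = 16, a(16) = 16, a(17) = 1, a(18) = 2, a(19) = 11, a(20) = 0, a(21) = 11, a(22) = 17, a(23) = 1, a(24) = 3, a(25) = 16, a(26) = 7, a(27) = 13, a(28) = 15, a(29) = 12, a(30) = 18, a(31) = 7, a(32) = 15, a(33) = 6, a(34) = 7, a(35) = 3, a(36) = 3, a(37) = 18, a(38) = 17, a(39) = 8, a(40) = 0, a(41) = 8.
The sequence repeats with period 40.
(2089 - 0) mod 40 = 9, so a(2089) = a(9) = 7.

7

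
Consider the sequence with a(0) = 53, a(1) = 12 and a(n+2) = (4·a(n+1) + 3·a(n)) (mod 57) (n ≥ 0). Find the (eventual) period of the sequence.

18

Listing terms: a(0) = 53; a(1) = 12; a(2) = 36; a(3) = 9; a(4) = 30; a(5) = 33; a(6) = 51; a(7) = 18; a(8) = 54; a(9) = 42; a(10) = 45; a(11) = 21; a(12) = 48; a(13) = 27; a(14) = 24; a(15) = 6; a(16) = 39; a(17) = 3; a(18) = 15; a(19) = 12; a(20) = 36.
Since (a(19), a(20)) = (a(1), a(2)) = (12, 36) (two consecutive terms determine the rest), the sequence is eventually periodic: after a pre-period of length 1 it cycles with period 18.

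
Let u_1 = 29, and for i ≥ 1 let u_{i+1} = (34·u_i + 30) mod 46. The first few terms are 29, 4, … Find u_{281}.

44

Listing terms: u_1 = 29; u_2 = 4; u_3 = 28; u_4 = 16; u_5 = 22; u_6 = 42; u_7 = 32; u_8 = 14; u_9 = 0; u_{10} = 30; u_{11} = 38; u_{12} = 34; u_{13} = 36; u_{14} = 12; u_{15} = 24; u_{16} = 18; u_{17} = 44; u_{18} = 8; u_{19} = 26; u_{20} = 40; u_{21} = 10; u_{22} = 2; u_{23} = 6; u_{24} = 4.
Since u_{24} = u_2 = 4, the sequence is eventually periodic: after a pre-period of length 1 it cycles with period 22.
For i ≥ 2, u_i depends only on (i - 2) mod 22. (281 - 2) mod 22 = 15, so u_{281} = u_{17} = 44.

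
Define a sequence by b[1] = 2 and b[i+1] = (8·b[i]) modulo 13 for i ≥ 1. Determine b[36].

We have b[1] = 2; b[2] = 3; b[3] = 11; b[4] = 10; b[5] = 2.
Since b[5] = b[1] = 2, the sequence is periodic with period 4.
(36 - 1) mod 4 = 3, so b[36] = b[4] = 10.

10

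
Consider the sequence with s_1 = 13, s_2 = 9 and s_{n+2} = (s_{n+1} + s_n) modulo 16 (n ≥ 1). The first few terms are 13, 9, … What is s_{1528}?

7

Computing terms: s_1 = 13,  s_2 = 9,  s_3 = 6,  s_4 = 15,  s_5 = 5,  s_6 = 4,  s_7 = 9,  s_8 = 13,  s_9 = 6,  s_{10} = 3,  s_{11} = 9,  s_{12} = 12,  s_{13} = 5,  s_{14} = 1,  s_{15} = 6,  s_{16} = 7,  s_{17} = 13,  s_{18} = 4,  s_{19} = 1,  s_{20} = 5,  s_{21} = 6,  s_{22} = 11,  s_{23} = 1,  s_{24} = 12,  s_{25} = 13,  s_{26} = 9.
The sequence repeats with period 24.
So s_{1528} = s_{1 + ((1528-1) mod 24)} = s_{16} = 7.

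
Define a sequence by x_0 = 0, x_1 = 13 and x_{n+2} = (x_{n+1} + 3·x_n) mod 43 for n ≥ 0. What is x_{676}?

Computing terms: x_0 = 0,  x_1 = 13,  x_2 = 13,  x_3 = 9,  x_4 = 5,  x_5 = 32,  x_6 = 4,  x_7 = 14,  x_8 = 26,  x_9 = 25,  x_{10} = 17,  x_{11} = 6,  x_{12} = 14,  x_{13} = 32,  x_{14} = 31,  x_{15} = 41,  x_{16} = 5,  x_{17} = 42,  x_{18} = 14,  x_{19} = 11,  x_{20} = 10,  x_{21} = 0,  x_{22} = 30,  x_{23} = 30,  x_{24} = 34,  x_{25} = 38,  x_{26} = 11,  x_{27} = 39,  x_{28} = 29,  x_{29} = 17,  x_{30} = 18,  x_{31} = 26,  x_{32} = 37,  x_{33} = 29,  x_{34} = 11,  x_{35} = 12,  x_{36} = 2,  x_{37} = 38,  x_{38} = 1,  x_{39} = 29,  x_{40} = 32,  x_{41} = 33,  x_{42} = 0,  x_{43} = 13.
The sequence repeats with period 42.
(676 - 0) mod 42 = 4, so x_{676} = x_4 = 5.

5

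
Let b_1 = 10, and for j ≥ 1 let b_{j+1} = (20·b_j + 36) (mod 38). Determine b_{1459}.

Listing terms: b_1 = 10, b_2 = 8, b_3 = 6, b_4 = 4, b_5 = 2, b_6 = 0, b_7 = 36, b_8 = 34, b_9 = 32, b_{10} = 30, b_{11} = 28, b_{12} = 26, b_{13} = 24, b_{14} = 22, b_{15} = 20, b_{16} = 18, b_{17} = 16, b_{18} = 14, b_{19} = 12, b_{20} = 10.
Since b_{20} = b_1 = 10, the sequence is periodic with period 19.
(1459 - 1) mod 19 = 14, so b_{1459} = b_{15} = 20.

20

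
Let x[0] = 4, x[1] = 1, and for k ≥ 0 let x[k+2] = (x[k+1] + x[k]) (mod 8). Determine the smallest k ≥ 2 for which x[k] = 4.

Listing terms: x[0] = 4,  x[1] = 1,  x[2] = 5,  x[3] = 6,  x[4] = 3,  x[5] = 1,  x[6] = 4,  x[7] = 5,  x[8] = 1,  x[9] = 6,  x[10] = 7,  x[11] = 5,  x[12] = 4,  x[13] = 1.
The sequence repeats with period 12.
The value 4 first appears (with k ≥ 2) at x[6].

6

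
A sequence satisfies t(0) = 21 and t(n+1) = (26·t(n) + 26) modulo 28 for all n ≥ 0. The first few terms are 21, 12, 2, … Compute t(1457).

6

Computing terms: t(0) = 21, t(1) = 12, t(2) = 2, t(3) = 22, t(4) = 10, t(5) = 6, t(6) = 14, t(7) = 26, t(8) = 2.
Since t(8) = t(2) = 2, the sequence is eventually periodic: after a pre-period of length 2 it cycles with period 6.
For n ≥ 2, t(n) depends only on (n - 2) mod 6. (1457 - 2) mod 6 = 3, so t(1457) = t(5) = 6.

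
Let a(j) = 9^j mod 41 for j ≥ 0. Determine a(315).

a(0) = 1; a(1) = 9; a(2) = 40; a(3) = 32; a(4) = 1.
The sequence repeats with period 4.
(315 - 0) mod 4 = 3, so a(315) = a(3) = 32.

32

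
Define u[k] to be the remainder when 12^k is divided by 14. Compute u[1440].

8

Computing terms: u[1] = 12; u[2] = 4; u[3] = 6; u[4] = 2; u[5] = 10; u[6] = 8; u[7] = 12.
Since u[7] = u[1] = 12, the sequence is periodic with period 6.
So u[1440] = u[1 + ((1440-1) mod 6)] = u[6] = 8.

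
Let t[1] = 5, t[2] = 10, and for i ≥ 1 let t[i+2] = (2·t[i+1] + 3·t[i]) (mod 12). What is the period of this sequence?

Listing terms: t[1] = 5; t[2] = 10; t[3] = 11; t[4] = 4; t[5] = 5; t[6] = 10.
The sequence repeats with period 4.

4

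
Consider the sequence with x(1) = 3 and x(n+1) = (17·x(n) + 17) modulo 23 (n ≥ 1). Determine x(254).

x(1) = 3,  x(2) = 22,  x(3) = 0,  x(4) = 17,  x(5) = 7,  x(6) = 21,  x(7) = 6,  x(8) = 4,  x(9) = 16,  x(10) = 13,  x(11) = 8,  x(12) = 15,  x(13) = 19,  x(14) = 18,  x(15) = 1,  x(16) = 11,  x(17) = 20,  x(18) = 12,  x(19) = 14,  x(20) = 2,  x(21) = 5,  x(22) = 10,  x(23) = 3.
Since x(23) = x(1) = 3, the sequence is periodic with period 22.
So x(254) = x(1 + ((254-1) mod 22)) = x(12) = 15.

15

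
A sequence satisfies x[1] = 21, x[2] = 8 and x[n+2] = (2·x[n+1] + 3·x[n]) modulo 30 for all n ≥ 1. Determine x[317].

1

Computing terms: x[1] = 21; x[2] = 8; x[3] = 19; x[4] = 2; x[5] = 1; x[6] = 8; x[7] = 19.
Since (x[6], x[7]) = (x[2], x[3]) = (8, 19) (two consecutive terms determine the rest), the sequence is eventually periodic: after a pre-period of length 1 it cycles with period 4.
For n ≥ 2, x[n] depends only on (n - 2) mod 4. (317 - 2) mod 4 = 3, so x[317] = x[5] = 1.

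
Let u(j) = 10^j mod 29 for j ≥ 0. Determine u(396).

24

u(0) = 1; u(1) = 10; u(2) = 13; u(3) = 14; u(4) = 24; u(5) = 8; u(6) = 22; u(7) = 17; u(8) = 25; u(9) = 18; u(10) = 6; u(11) = 2; u(12) = 20; u(13) = 26; u(14) = 28; u(15) = 19; u(16) = 16; u(17) = 15; u(18) = 5; u(19) = 21; u(20) = 7; u(21) = 12; u(22) = 4; u(23) = 11; u(24) = 23; u(25) = 27; u(26) = 9; u(27) = 3; u(28) = 1.
The sequence repeats with period 28.
(396 - 0) mod 28 = 4, so u(396) = u(4) = 24.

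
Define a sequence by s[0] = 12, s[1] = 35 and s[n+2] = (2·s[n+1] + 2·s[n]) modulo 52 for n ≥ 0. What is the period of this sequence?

12

s[0] = 12, s[1] = 35, s[2] = 42, s[3] = 50, s[4] = 28, s[5] = 0, s[6] = 4, s[7] = 8, s[8] = 24, s[9] = 12, s[10] = 20, s[11] = 12, s[12] = 12, s[13] = 48, s[14] = 16, s[15] = 24, s[16] = 28, s[17] = 0.
Since (s[16], s[17]) = (s[4], s[5]) = (28, 0) (two consecutive terms determine the rest), the sequence is eventually periodic: after a pre-period of length 4 it cycles with period 12.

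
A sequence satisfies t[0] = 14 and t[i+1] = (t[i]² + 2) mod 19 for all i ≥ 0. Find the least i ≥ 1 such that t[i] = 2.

6

Computing terms: t[0] = 14; t[1] = 8; t[2] = 9; t[3] = 7; t[4] = 13; t[5] = 0; t[6] = 2; t[7] = 6; t[8] = 0.
Since t[8] = t[5] = 0, the sequence is eventually periodic: after a pre-period of length 5 it cycles with period 3.
The value 2 first appears (with i ≥ 1) at t[6].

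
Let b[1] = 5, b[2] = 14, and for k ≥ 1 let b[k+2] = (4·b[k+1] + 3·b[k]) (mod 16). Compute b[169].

5

b[1] = 5,  b[2] = 14,  b[3] = 7,  b[4] = 6,  b[5] = 13,  b[6] = 6,  b[7] = 15,  b[8] = 14,  b[9] = 5,  b[10] = 14.
Since (b[9], b[10]) = (b[1], b[2]) = (5, 14) (two consecutive terms determine the rest), the sequence is periodic with period 8.
(169 - 1) mod 8 = 0, so b[169] = b[1] = 5.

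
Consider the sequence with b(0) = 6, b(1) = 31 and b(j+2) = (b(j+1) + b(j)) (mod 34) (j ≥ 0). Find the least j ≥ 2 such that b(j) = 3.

We have b(0) = 6,  b(1) = 31,  b(2) = 3,  b(3) = 0,  b(4) = 3,  b(5) = 3,  b(6) = 6,  b(7) = 9,  b(8) = 15,  b(9) = 24,  b(10) = 5,  b(11) = 29,  b(12) = 0,  b(13) = 29,  b(14) = 29,  b(15) = 24,  b(16) = 19,  b(17) = 9,  b(18) = 28,  b(19) = 3,  b(20) = 31,  b(21) = 0,  b(22) = 31,  b(23) = 31,  b(24) = 28,  b(25) = 25,  b(26) = 19,  b(27) = 10,  b(28) = 29,  b(29) = 5,  b(30) = 0,  b(31) = 5,  b(32) = 5,  b(33) = 10,  b(34) = 15,  b(35) = 25,  b(36) = 6,  b(37) = 31.
Since (b(36), b(37)) = (b(0), b(1)) = (6, 31) (two consecutive terms determine the rest), the sequence is periodic with period 36.
The value 3 first appears (with j ≥ 2) at b(2).

2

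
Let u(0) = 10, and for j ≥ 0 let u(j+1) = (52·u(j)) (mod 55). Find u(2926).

30

Listing terms: u(0) = 10,  u(1) = 25,  u(2) = 35,  u(3) = 5,  u(4) = 40,  u(5) = 45,  u(6) = 30,  u(7) = 20,  u(8) = 50,  u(9) = 15,  u(10) = 10.
The sequence repeats with period 10.
So u(2926) = u(0 + ((2926-0) mod 10)) = u(6) = 30.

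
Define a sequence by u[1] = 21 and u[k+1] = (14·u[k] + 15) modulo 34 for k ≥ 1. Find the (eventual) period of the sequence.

16

u[1] = 21; u[2] = 3; u[3] = 23; u[4] = 31; u[5] = 7; u[6] = 11; u[7] = 33; u[8] = 1; u[9] = 29; u[10] = 13; u[11] = 27; u[12] = 19; u[13] = 9; u[14] = 5; u[15] = 17; u[16] = 15; u[17] = 21.
The sequence repeats with period 16.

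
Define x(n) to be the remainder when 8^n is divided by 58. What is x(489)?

18

We have x(0) = 1; x(1) = 8; x(2) = 6; x(3) = 48; x(4) = 36; x(5) = 56; x(6) = 42; x(7) = 46; x(8) = 20; x(9) = 44; x(10) = 4; x(11) = 32; x(12) = 24; x(13) = 18; x(14) = 28; x(15) = 50; x(16) = 52; x(17) = 10; x(18) = 22; x(19) = 2; x(20) = 16; x(21) = 12; x(22) = 38; x(23) = 14; x(24) = 54; x(25) = 26; x(26) = 34; x(27) = 40; x(28) = 30; x(29) = 8.
Since x(29) = x(1) = 8, the sequence is eventually periodic: after a pre-period of length 1 it cycles with period 28.
For n ≥ 1, x(n) depends only on (n - 1) mod 28. (489 - 1) mod 28 = 12, so x(489) = x(13) = 18.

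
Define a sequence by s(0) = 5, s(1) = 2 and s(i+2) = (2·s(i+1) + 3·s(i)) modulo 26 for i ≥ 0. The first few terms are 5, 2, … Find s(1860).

Listing terms: s(0) = 5,  s(1) = 2,  s(2) = 19,  s(3) = 18,  s(4) = 15,  s(5) = 6,  s(6) = 5,  s(7) = 2.
Since (s(6), s(7)) = (s(0), s(1)) = (5, 2) (two consecutive terms determine the rest), the sequence is periodic with period 6.
So s(1860) = s(0 + ((1860-0) mod 6)) = s(0) = 5.

5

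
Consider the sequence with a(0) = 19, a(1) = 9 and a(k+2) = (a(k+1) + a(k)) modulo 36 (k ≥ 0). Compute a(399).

17

We have a(0) = 19; a(1) = 9; a(2) = 28; a(3) = 1; a(4) = 29; a(5) = 30; a(6) = 23; a(7) = 17; a(8) = 4; a(9) = 21; a(10) = 25; a(11) = 10; a(12) = 35; a(13) = 9; a(14) = 8; a(15) = 17; a(16) = 25; a(17) = 6; a(18) = 31; a(19) = 1; a(20) = 32; a(21) = 33; a(22) = 29; a(23) = 26; a(24) = 19; a(25) = 9.
Since (a(24), a(25)) = (a(0), a(1)) = (19, 9) (two consecutive terms determine the rest), the sequence is periodic with period 24.
(399 - 0) mod 24 = 15, so a(399) = a(15) = 17.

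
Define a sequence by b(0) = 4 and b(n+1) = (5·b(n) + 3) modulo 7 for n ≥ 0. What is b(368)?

6

b(0) = 4,  b(1) = 2,  b(2) = 6,  b(3) = 5,  b(4) = 0,  b(5) = 3,  b(6) = 4.
The sequence repeats with period 6.
(368 - 0) mod 6 = 2, so b(368) = b(2) = 6.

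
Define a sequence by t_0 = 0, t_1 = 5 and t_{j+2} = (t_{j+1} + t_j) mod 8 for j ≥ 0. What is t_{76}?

Listing terms: t_0 = 0,  t_1 = 5,  t_2 = 5,  t_3 = 2,  t_4 = 7,  t_5 = 1,  t_6 = 0,  t_7 = 1,  t_8 = 1,  t_9 = 2,  t_{10} = 3,  t_{11} = 5,  t_{12} = 0,  t_{13} = 5.
The sequence repeats with period 12.
(76 - 0) mod 12 = 4, so t_{76} = t_4 = 7.

7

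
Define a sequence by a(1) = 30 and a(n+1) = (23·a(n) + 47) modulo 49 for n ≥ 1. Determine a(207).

44

Computing terms: a(1) = 30,  a(2) = 2,  a(3) = 44,  a(4) = 30.
The sequence repeats with period 3.
(207 - 1) mod 3 = 2, so a(207) = a(3) = 44.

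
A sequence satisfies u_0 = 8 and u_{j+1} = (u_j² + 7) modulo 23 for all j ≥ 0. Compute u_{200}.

15

Computing terms: u_0 = 8, u_1 = 2, u_2 = 11, u_3 = 13, u_4 = 15, u_5 = 2.
Since u_5 = u_1 = 2, the sequence is eventually periodic: after a pre-period of length 1 it cycles with period 4.
For j ≥ 1, u_j depends only on (j - 1) mod 4. (200 - 1) mod 4 = 3, so u_{200} = u_4 = 15.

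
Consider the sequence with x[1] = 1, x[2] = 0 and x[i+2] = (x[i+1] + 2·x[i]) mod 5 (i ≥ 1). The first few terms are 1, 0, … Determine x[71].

Computing terms: x[1] = 1; x[2] = 0; x[3] = 2; x[4] = 2; x[5] = 1; x[6] = 0.
The sequence repeats with period 4.
So x[71] = x[1 + ((71-1) mod 4)] = x[3] = 2.

2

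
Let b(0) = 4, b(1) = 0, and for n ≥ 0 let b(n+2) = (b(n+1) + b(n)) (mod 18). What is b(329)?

6

Listing terms: b(0) = 4; b(1) = 0; b(2) = 4; b(3) = 4; b(4) = 8; b(5) = 12; b(6) = 2; b(7) = 14; b(8) = 16; b(9) = 12; b(10) = 10; b(11) = 4; b(12) = 14; b(13) = 0; b(14) = 14; b(15) = 14; b(16) = 10; b(17) = 6; b(18) = 16; b(19) = 4; b(20) = 2; b(21) = 6; b(22) = 8; b(23) = 14; b(24) = 4; b(25) = 0.
Since (b(24), b(25)) = (b(0), b(1)) = (4, 0) (two consecutive terms determine the rest), the sequence is periodic with period 24.
So b(329) = b(0 + ((329-0) mod 24)) = b(17) = 6.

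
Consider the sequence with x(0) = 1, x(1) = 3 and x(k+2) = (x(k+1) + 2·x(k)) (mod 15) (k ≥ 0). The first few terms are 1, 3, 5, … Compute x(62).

5

Computing terms: x(0) = 1, x(1) = 3, x(2) = 5, x(3) = 11, x(4) = 6, x(5) = 13, x(6) = 10, x(7) = 6, x(8) = 11, x(9) = 8, x(10) = 0, x(11) = 1, x(12) = 1, x(13) = 3.
Since (x(12), x(13)) = (x(0), x(1)) = (1, 3) (two consecutive terms determine the rest), the sequence is periodic with period 12.
(62 - 0) mod 12 = 2, so x(62) = x(2) = 5.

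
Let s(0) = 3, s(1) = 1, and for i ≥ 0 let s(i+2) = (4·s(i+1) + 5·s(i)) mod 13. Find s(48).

s(0) = 3,  s(1) = 1,  s(2) = 6,  s(3) = 3,  s(4) = 3,  s(5) = 1.
Since (s(4), s(5)) = (s(0), s(1)) = (3, 1) (two consecutive terms determine the rest), the sequence is periodic with period 4.
So s(48) = s(0 + ((48-0) mod 4)) = s(0) = 3.

3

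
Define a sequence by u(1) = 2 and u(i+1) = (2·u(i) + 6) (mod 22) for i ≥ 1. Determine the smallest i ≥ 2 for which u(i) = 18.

9

We have u(1) = 2, u(2) = 10, u(3) = 4, u(4) = 14, u(5) = 12, u(6) = 8, u(7) = 0, u(8) = 6, u(9) = 18, u(10) = 20, u(11) = 2.
The sequence repeats with period 10.
The value 18 first appears (with i ≥ 2) at u(9).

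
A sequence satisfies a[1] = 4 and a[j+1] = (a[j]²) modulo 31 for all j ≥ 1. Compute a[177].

Listing terms: a[1] = 4, a[2] = 16, a[3] = 8, a[4] = 2, a[5] = 4.
Since a[5] = a[1] = 4, the sequence is periodic with period 4.
So a[177] = a[1 + ((177-1) mod 4)] = a[1] = 4.

4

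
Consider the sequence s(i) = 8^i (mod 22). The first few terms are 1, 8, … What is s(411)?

8

s(0) = 1,  s(1) = 8,  s(2) = 20,  s(3) = 6,  s(4) = 4,  s(5) = 10,  s(6) = 14,  s(7) = 2,  s(8) = 16,  s(9) = 18,  s(10) = 12,  s(11) = 8.
Since s(11) = s(1) = 8, the sequence is eventually periodic: after a pre-period of length 1 it cycles with period 10.
For i ≥ 1, s(i) depends only on (i - 1) mod 10. (411 - 1) mod 10 = 0, so s(411) = s(1) = 8.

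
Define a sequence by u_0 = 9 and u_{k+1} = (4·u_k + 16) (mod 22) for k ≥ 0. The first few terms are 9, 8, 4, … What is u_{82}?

4

Computing terms: u_0 = 9; u_1 = 8; u_2 = 4; u_3 = 10; u_4 = 12; u_5 = 20; u_6 = 8.
Since u_6 = u_1 = 8, the sequence is eventually periodic: after a pre-period of length 1 it cycles with period 5.
For k ≥ 1, u_k depends only on (k - 1) mod 5. (82 - 1) mod 5 = 1, so u_{82} = u_2 = 4.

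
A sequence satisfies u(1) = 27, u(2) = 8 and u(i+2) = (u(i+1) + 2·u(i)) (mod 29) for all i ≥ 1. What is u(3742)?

17

We have u(1) = 27; u(2) = 8; u(3) = 4; u(4) = 20; u(5) = 28; u(6) = 10; u(7) = 8; u(8) = 28; u(9) = 15; u(10) = 13; u(11) = 14; u(12) = 11; u(13) = 10; u(14) = 3; u(15) = 23; u(16) = 0; u(17) = 17; u(18) = 17; u(19) = 22; u(20) = 27; u(21) = 13; u(22) = 9; u(23) = 6; u(24) = 24; u(25) = 7; u(26) = 26; u(27) = 11; u(28) = 5; u(29) = 27; u(30) = 8.
Since (u(29), u(30)) = (u(1), u(2)) = (27, 8) (two consecutive terms determine the rest), the sequence is periodic with period 28.
(3742 - 1) mod 28 = 17, so u(3742) = u(18) = 17.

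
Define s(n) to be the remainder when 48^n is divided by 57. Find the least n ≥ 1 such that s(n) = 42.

s(0) = 1,  s(1) = 48,  s(2) = 24,  s(3) = 12,  s(4) = 6,  s(5) = 3,  s(6) = 30,  s(7) = 15,  s(8) = 36,  s(9) = 18,  s(10) = 9,  s(11) = 33,  s(12) = 45,  s(13) = 51,  s(14) = 54,  s(15) = 27,  s(16) = 42,  s(17) = 21,  s(18) = 39,  s(19) = 48.
Since s(19) = s(1) = 48, the sequence is eventually periodic: after a pre-period of length 1 it cycles with period 18.
The value 42 first appears (with n ≥ 1) at s(16).

16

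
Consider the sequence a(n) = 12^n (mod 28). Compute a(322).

Listing terms: a(0) = 1,  a(1) = 12,  a(2) = 4,  a(3) = 20,  a(4) = 16,  a(5) = 24,  a(6) = 8,  a(7) = 12.
Since a(7) = a(1) = 12, the sequence is eventually periodic: after a pre-period of length 1 it cycles with period 6.
For n ≥ 1, a(n) depends only on (n - 1) mod 6. (322 - 1) mod 6 = 3, so a(322) = a(4) = 16.

16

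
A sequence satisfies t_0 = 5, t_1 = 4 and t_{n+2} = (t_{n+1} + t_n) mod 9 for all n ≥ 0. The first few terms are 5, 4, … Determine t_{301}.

Computing terms: t_0 = 5, t_1 = 4, t_2 = 0, t_3 = 4, t_4 = 4, t_5 = 8, t_6 = 3, t_7 = 2, t_8 = 5, t_9 = 7, t_{10} = 3, t_{11} = 1, t_{12} = 4, t_{13} = 5, t_{14} = 0, t_{15} = 5, t_{16} = 5, t_{17} = 1, t_{18} = 6, t_{19} = 7, t_{20} = 4, t_{21} = 2, t_{22} = 6, t_{23} = 8, t_{24} = 5, t_{25} = 4.
Since (t_{24}, t_{25}) = (t_0, t_1) = (5, 4) (two consecutive terms determine the rest), the sequence is periodic with period 24.
So t_{301} = t_{0 + ((301-0) mod 24)} = t_{13} = 5.

5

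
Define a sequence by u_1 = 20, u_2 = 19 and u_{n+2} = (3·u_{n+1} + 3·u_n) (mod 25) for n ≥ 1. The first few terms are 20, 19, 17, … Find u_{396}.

We have u_1 = 20,  u_2 = 19,  u_3 = 17,  u_4 = 8,  u_5 = 0,  u_6 = 24,  u_7 = 22,  u_8 = 13,  u_9 = 5,  u_{10} = 4,  u_{11} = 2,  u_{12} = 18,  u_{13} = 10,  u_{14} = 9,  u_{15} = 7,  u_{16} = 23,  u_{17} = 15,  u_{18} = 14,  u_{19} = 12,  u_{20} = 3,  u_{21} = 20,  u_{22} = 19.
The sequence repeats with period 20.
So u_{396} = u_{1 + ((396-1) mod 20)} = u_{16} = 23.

23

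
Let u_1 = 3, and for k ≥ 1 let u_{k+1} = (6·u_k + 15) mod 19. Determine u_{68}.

Listing terms: u_1 = 3,  u_2 = 14,  u_3 = 4,  u_4 = 1,  u_5 = 2,  u_6 = 8,  u_7 = 6,  u_8 = 13,  u_9 = 17,  u_{10} = 3.
The sequence repeats with period 9.
So u_{68} = u_{1 + ((68-1) mod 9)} = u_5 = 2.

2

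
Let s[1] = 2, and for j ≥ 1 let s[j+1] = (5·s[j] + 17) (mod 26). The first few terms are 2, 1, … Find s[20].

Computing terms: s[1] = 2, s[2] = 1, s[3] = 22, s[4] = 23, s[5] = 2.
Since s[5] = s[1] = 2, the sequence is periodic with period 4.
So s[20] = s[1 + ((20-1) mod 4)] = s[4] = 23.

23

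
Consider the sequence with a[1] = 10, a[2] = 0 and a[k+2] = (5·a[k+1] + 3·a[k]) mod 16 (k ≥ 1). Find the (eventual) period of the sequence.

6

Computing terms: a[1] = 10; a[2] = 0; a[3] = 14; a[4] = 6; a[5] = 8; a[6] = 10; a[7] = 10; a[8] = 0.
The sequence repeats with period 6.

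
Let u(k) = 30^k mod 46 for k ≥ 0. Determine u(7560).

Computing terms: u(0) = 1, u(1) = 30, u(2) = 26, u(3) = 44, u(4) = 32, u(5) = 40, u(6) = 4, u(7) = 28, u(8) = 12, u(9) = 38, u(10) = 36, u(11) = 22, u(12) = 16, u(13) = 20, u(14) = 2, u(15) = 14, u(16) = 6, u(17) = 42, u(18) = 18, u(19) = 34, u(20) = 8, u(21) = 10, u(22) = 24, u(23) = 30.
Since u(23) = u(1) = 30, the sequence is eventually periodic: after a pre-period of length 1 it cycles with period 22.
For k ≥ 1, u(k) depends only on (k - 1) mod 22. (7560 - 1) mod 22 = 13, so u(7560) = u(14) = 2.

2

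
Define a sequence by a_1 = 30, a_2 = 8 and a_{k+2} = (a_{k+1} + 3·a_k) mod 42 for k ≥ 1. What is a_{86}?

20

We have a_1 = 30; a_2 = 8; a_3 = 14; a_4 = 38; a_5 = 38; a_6 = 26; a_7 = 14; a_8 = 8; a_9 = 8; a_{10} = 32; a_{11} = 14; a_{12} = 26; a_{13} = 26; a_{14} = 20; a_{15} = 14; a_{16} = 32; a_{17} = 32; a_{18} = 2; a_{19} = 14; a_{20} = 20; a_{21} = 20; a_{22} = 38; a_{23} = 14; a_{24} = 2; a_{25} = 2; a_{26} = 8; a_{27} = 14.
Since (a_{26}, a_{27}) = (a_2, a_3) = (8, 14) (two consecutive terms determine the rest), the sequence is eventually periodic: after a pre-period of length 1 it cycles with period 24.
For k ≥ 2, a_k depends only on (k - 2) mod 24. (86 - 2) mod 24 = 12, so a_{86} = a_{14} = 20.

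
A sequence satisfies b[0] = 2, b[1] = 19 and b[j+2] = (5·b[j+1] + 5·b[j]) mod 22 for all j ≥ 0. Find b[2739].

4

We have b[0] = 2,  b[1] = 19,  b[2] = 17,  b[3] = 4,  b[4] = 17,  b[5] = 17,  b[6] = 16,  b[7] = 11,  b[8] = 3,  b[9] = 4,  b[10] = 13,  b[11] = 19,  b[12] = 6,  b[13] = 15,  b[14] = 17,  b[15] = 6,  b[16] = 5,  b[17] = 11,  b[18] = 14,  b[19] = 15,  b[20] = 13,  b[21] = 8,  b[22] = 17,  b[23] = 15,  b[24] = 6,  b[25] = 17,  b[26] = 5,  b[27] = 0,  b[28] = 3,  b[29] = 15,  b[30] = 2,  b[31] = 19.
Since (b[30], b[31]) = (b[0], b[1]) = (2, 19) (two consecutive terms determine the rest), the sequence is periodic with period 30.
So b[2739] = b[0 + ((2739-0) mod 30)] = b[9] = 4.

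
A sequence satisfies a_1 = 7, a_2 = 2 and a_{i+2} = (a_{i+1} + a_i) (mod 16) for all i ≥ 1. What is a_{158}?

We have a_1 = 7, a_2 = 2, a_3 = 9, a_4 = 11, a_5 = 4, a_6 = 15, a_7 = 3, a_8 = 2, a_9 = 5, a_{10} = 7, a_{11} = 12, a_{12} = 3, a_{13} = 15, a_{14} = 2, a_{15} = 1, a_{16} = 3, a_{17} = 4, a_{18} = 7, a_{19} = 11, a_{20} = 2, a_{21} = 13, a_{22} = 15, a_{23} = 12, a_{24} = 11, a_{25} = 7, a_{26} = 2.
Since (a_{25}, a_{26}) = (a_1, a_2) = (7, 2) (two consecutive terms determine the rest), the sequence is periodic with period 24.
(158 - 1) mod 24 = 13, so a_{158} = a_{14} = 2.

2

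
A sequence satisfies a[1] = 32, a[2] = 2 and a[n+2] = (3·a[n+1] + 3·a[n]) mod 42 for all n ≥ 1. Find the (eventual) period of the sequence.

42

Listing terms: a[1] = 32,  a[2] = 2,  a[3] = 18,  a[4] = 18,  a[5] = 24,  a[6] = 0,  a[7] = 30,  a[8] = 6,  a[9] = 24,  a[10] = 6,  a[11] = 6,  a[12] = 36,  a[13] = 0,  a[14] = 24,  a[15] = 30,  a[16] = 36,  a[17] = 30,  a[18] = 30,  a[19] = 12,  a[20] = 0,  a[21] = 36,  a[22] = 24,  a[23] = 12,  a[24] = 24,  a[25] = 24,  a[26] = 18,  a[27] = 0,  a[28] = 12,  a[29] = 36,  a[30] = 18,  a[31] = 36,  a[32] = 36,  a[33] = 6,  a[34] = 0,  a[35] = 18,  a[36] = 12,  a[37] = 6,  a[38] = 12,  a[39] = 12,  a[40] = 30,  a[41] = 0,  a[42] = 6,  a[43] = 18,  a[44] = 30,  a[45] = 18,  a[46] = 18.
Since (a[45], a[46]) = (a[3], a[4]) = (18, 18) (two consecutive terms determine the rest), the sequence is eventually periodic: after a pre-period of length 2 it cycles with period 42.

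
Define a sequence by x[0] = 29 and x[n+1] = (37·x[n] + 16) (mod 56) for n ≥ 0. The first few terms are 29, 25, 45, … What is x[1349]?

17

x[0] = 29, x[1] = 25, x[2] = 45, x[3] = 1, x[4] = 53, x[5] = 17, x[6] = 29.
Since x[6] = x[0] = 29, the sequence is periodic with period 6.
(1349 - 0) mod 6 = 5, so x[1349] = x[5] = 17.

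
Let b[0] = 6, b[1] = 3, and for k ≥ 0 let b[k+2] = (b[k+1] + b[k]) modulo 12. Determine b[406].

We have b[0] = 6,  b[1] = 3,  b[2] = 9,  b[3] = 0,  b[4] = 9,  b[5] = 9,  b[6] = 6,  b[7] = 3.
Since (b[6], b[7]) = (b[0], b[1]) = (6, 3) (two consecutive terms determine the rest), the sequence is periodic with period 6.
(406 - 0) mod 6 = 4, so b[406] = b[4] = 9.

9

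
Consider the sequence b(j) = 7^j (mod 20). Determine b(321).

Listing terms: b(1) = 7,  b(2) = 9,  b(3) = 3,  b(4) = 1,  b(5) = 7.
Since b(5) = b(1) = 7, the sequence is periodic with period 4.
So b(321) = b(1 + ((321-1) mod 4)) = b(1) = 7.

7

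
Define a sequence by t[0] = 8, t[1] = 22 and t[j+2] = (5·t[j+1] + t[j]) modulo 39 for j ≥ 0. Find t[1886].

We have t[0] = 8; t[1] = 22; t[2] = 1; t[3] = 27; t[4] = 19; t[5] = 5; t[6] = 5; t[7] = 30; t[8] = 38; t[9] = 25; t[10] = 7; t[11] = 21; t[12] = 34; t[13] = 35; t[14] = 14; t[15] = 27; t[16] = 32; t[17] = 31; t[18] = 31; t[19] = 30; t[20] = 25; t[21] = 38; t[22] = 20; t[23] = 21; t[24] = 8; t[25] = 22.
The sequence repeats with period 24.
So t[1886] = t[0 + ((1886-0) mod 24)] = t[14] = 14.

14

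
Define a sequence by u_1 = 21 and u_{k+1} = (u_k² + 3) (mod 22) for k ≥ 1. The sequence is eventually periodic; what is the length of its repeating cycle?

6

Listing terms: u_1 = 21,  u_2 = 4,  u_3 = 19,  u_4 = 12,  u_5 = 15,  u_6 = 8,  u_7 = 1,  u_8 = 4.
Since u_8 = u_2 = 4, the sequence is eventually periodic: after a pre-period of length 1 it cycles with period 6.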